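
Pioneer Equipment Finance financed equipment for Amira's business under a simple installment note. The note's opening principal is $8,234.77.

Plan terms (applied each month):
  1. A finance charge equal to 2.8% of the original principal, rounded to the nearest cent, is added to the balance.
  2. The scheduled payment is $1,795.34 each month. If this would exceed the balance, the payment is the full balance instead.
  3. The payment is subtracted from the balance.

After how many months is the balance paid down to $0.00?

6

Month 1: $8,234.77 +$230.57 interest = $8,465.34; pay $1,795.34 → $6,670.00
Month 2: $6,670.00 +$230.57 interest = $6,900.57; pay $1,795.34 → $5,105.23
Month 3: $5,105.23 +$230.57 interest = $5,335.80; pay $1,795.34 → $3,540.46
Month 4: $3,540.46 +$230.57 interest = $3,771.03; pay $1,795.34 → $1,975.69
Month 5: $1,975.69 +$230.57 interest = $2,206.26; pay $1,795.34 → $410.92
Month 6: $410.92 +$230.57 interest = $641.49; pay $641.49 → $0.00
Balance reaches $0.00 in month 6.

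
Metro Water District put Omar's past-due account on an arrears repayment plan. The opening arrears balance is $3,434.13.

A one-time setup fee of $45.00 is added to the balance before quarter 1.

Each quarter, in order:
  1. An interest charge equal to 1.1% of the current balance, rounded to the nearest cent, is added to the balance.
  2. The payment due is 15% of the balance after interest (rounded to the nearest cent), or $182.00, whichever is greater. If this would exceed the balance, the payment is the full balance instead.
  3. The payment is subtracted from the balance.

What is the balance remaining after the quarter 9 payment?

Quarter 1: $3,479.13 +$38.27 interest = $3,517.40; pay $527.61 → $2,989.79
Quarter 2: $2,989.79 +$32.89 interest = $3,022.68; pay $453.40 → $2,569.28
Quarter 3: $2,569.28 +$28.26 interest = $2,597.54; pay $389.63 → $2,207.91
Quarter 4: $2,207.91 +$24.29 interest = $2,232.20; pay $334.83 → $1,897.37
Quarter 5: $1,897.37 +$20.87 interest = $1,918.24; pay $287.74 → $1,630.50
Quarter 6: $1,630.50 +$17.94 interest = $1,648.44; pay $247.27 → $1,401.17
Quarter 7: $1,401.17 +$15.41 interest = $1,416.58; pay $212.49 → $1,204.09
Quarter 8: $1,204.09 +$13.24 interest = $1,217.33; pay $182.60 → $1,034.73
Quarter 9: $1,034.73 +$11.38 interest = $1,046.11; pay $182.00 → $864.11

$864.11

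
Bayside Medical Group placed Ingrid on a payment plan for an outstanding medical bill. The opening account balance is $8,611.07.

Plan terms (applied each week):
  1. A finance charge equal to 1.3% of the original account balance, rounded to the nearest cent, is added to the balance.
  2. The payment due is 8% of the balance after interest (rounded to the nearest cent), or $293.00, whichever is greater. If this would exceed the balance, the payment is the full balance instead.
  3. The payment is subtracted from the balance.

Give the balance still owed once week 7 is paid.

$5,372.84

# | Opening | Interest | Payment | End bal
1 | $8,611.07 | $111.94 | $697.84 | $8,025.17
2 | $8,025.17 | $111.94 | $650.97 | $7,486.14
3 | $7,486.14 | $111.94 | $607.85 | $6,990.23
4 | $6,990.23 | $111.94 | $568.17 | $6,534.00
5 | $6,534.00 | $111.94 | $531.68 | $6,114.26
6 | $6,114.26 | $111.94 | $498.10 | $5,728.10
7 | $5,728.10 | $111.94 | $467.20 | $5,372.84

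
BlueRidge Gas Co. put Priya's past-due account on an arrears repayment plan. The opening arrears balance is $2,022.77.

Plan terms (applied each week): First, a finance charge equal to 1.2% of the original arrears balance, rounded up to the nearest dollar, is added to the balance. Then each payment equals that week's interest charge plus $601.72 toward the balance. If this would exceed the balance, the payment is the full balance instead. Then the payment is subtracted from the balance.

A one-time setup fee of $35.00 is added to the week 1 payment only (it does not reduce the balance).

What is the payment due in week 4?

Week 1: opening $2,022.77; interest $25.00 → $2,047.77; payment $626.72 (+ $35.00 fee); balance $1,421.05
Week 2: opening $1,421.05; interest $25.00 → $1,446.05; payment $626.72; balance $819.33
Week 3: opening $819.33; interest $25.00 → $844.33; payment $626.72; balance $217.61
Week 4: opening $217.61; interest $25.00 → $242.61; payment $242.61; balance $0.00

$242.61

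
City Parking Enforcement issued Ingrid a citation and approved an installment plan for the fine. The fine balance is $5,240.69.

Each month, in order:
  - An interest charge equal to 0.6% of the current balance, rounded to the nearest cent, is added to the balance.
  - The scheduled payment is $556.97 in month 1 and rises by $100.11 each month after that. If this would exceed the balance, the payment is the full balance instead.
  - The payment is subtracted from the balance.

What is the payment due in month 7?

$529.30

Month 1: $5,240.69 +$31.44 interest = $5,272.13; pay $556.97 → $4,715.16
Month 2: $4,715.16 +$28.29 interest = $4,743.45; pay $657.08 → $4,086.37
Month 3: $4,086.37 +$24.52 interest = $4,110.89; pay $757.19 → $3,353.70
Month 4: $3,353.70 +$20.12 interest = $3,373.82; pay $857.30 → $2,516.52
Month 5: $2,516.52 +$15.10 interest = $2,531.62; pay $957.41 → $1,574.21
Month 6: $1,574.21 +$9.45 interest = $1,583.66; pay $1,057.52 → $526.14
Month 7: $526.14 +$3.16 interest = $529.30; pay $529.30 → $0.00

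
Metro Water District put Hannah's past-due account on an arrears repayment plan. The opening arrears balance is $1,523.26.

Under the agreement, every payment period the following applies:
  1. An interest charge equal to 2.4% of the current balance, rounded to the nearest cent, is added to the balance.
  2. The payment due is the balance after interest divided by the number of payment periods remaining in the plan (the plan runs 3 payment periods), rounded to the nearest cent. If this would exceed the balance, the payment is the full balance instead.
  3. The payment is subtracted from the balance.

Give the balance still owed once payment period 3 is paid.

$0.00

Payment period 1: $1,523.26 +$36.56 interest = $1,559.82; pay $519.94 → $1,039.88
Payment period 2: $1,039.88 +$24.96 interest = $1,064.84; pay $532.42 → $532.42
Payment period 3: $532.42 +$12.78 interest = $545.20; pay $545.20 → $0.00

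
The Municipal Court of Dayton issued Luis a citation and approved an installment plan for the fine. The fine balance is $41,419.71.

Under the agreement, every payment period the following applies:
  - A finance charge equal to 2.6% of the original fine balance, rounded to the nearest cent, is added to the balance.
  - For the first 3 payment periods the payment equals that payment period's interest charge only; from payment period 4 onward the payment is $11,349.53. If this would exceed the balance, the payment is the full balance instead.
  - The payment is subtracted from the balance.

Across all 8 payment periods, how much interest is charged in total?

$8,615.28

Payment period 1: opening $41,419.71; interest $1,076.91 → $42,496.62; payment $1,076.91; balance $41,419.71
Payment period 2: opening $41,419.71; interest $1,076.91 → $42,496.62; payment $1,076.91; balance $41,419.71
Payment period 3: opening $41,419.71; interest $1,076.91 → $42,496.62; payment $1,076.91; balance $41,419.71
Payment period 4: opening $41,419.71; interest $1,076.91 → $42,496.62; payment $11,349.53; balance $31,147.09
Payment period 5: opening $31,147.09; interest $1,076.91 → $32,224.00; payment $11,349.53; balance $20,874.47
Payment period 6: opening $20,874.47; interest $1,076.91 → $21,951.38; payment $11,349.53; balance $10,601.85
Payment period 7: opening $10,601.85; interest $1,076.91 → $11,678.76; payment $11,349.53; balance $329.23
Payment period 8: opening $329.23; interest $1,076.91 → $1,406.14; payment $1,406.14; balance $0.00
Total interest: $1,076.91 + $1,076.91 + $1,076.91 + $1,076.91 + $1,076.91 + $1,076.91 + $1,076.91 + $1,076.91 = $8,615.28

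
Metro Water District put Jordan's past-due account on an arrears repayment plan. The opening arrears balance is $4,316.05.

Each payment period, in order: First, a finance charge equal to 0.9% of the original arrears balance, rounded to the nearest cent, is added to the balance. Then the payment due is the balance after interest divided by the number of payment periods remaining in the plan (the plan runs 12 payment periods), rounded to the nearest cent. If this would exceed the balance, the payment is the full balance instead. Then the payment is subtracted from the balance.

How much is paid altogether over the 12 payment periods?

Payment period 1: opening $4,316.05; interest $38.84 → $4,354.89; payment $362.91; balance $3,991.98
Payment period 2: opening $3,991.98; interest $38.84 → $4,030.82; payment $366.44; balance $3,664.38
Payment period 3: opening $3,664.38; interest $38.84 → $3,703.22; payment $370.32; balance $3,332.90
Payment period 4: opening $3,332.90; interest $38.84 → $3,371.74; payment $374.64; balance $2,997.10
Payment period 5: opening $2,997.10; interest $38.84 → $3,035.94; payment $379.49; balance $2,656.45
Payment period 6: opening $2,656.45; interest $38.84 → $2,695.29; payment $385.04; balance $2,310.25
Payment period 7: opening $2,310.25; interest $38.84 → $2,349.09; payment $391.52; balance $1,957.57
Payment period 8: opening $1,957.57; interest $38.84 → $1,996.41; payment $399.28; balance $1,597.13
Payment period 9: opening $1,597.13; interest $38.84 → $1,635.97; payment $408.99; balance $1,226.98
Payment period 10: opening $1,226.98; interest $38.84 → $1,265.82; payment $421.94; balance $843.88
Payment period 11: opening $843.88; interest $38.84 → $882.72; payment $441.36; balance $441.36
Payment period 12: opening $441.36; interest $38.84 → $480.20; payment $480.20; balance $0.00
Total paid: $4,782.13

$4,782.13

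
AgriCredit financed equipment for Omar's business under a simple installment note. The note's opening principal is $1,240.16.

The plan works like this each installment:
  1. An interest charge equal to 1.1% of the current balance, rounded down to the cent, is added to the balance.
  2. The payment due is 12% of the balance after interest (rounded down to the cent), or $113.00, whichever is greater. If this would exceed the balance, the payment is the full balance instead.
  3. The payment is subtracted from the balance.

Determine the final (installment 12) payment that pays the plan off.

$13.72

Installment 1: opening $1,240.16; interest $13.64 → $1,253.80; payment $150.45; balance $1,103.35
Installment 2: opening $1,103.35; interest $12.13 → $1,115.48; payment $133.85; balance $981.63
Installment 3: opening $981.63; interest $10.79 → $992.42; payment $119.09; balance $873.33
Installment 4: opening $873.33; interest $9.60 → $882.93; payment $113.00; balance $769.93
Installment 5: opening $769.93; interest $8.46 → $778.39; payment $113.00; balance $665.39
Installment 6: opening $665.39; interest $7.31 → $672.70; payment $113.00; balance $559.70
Installment 7: opening $559.70; interest $6.15 → $565.85; payment $113.00; balance $452.85
Installment 8: opening $452.85; interest $4.98 → $457.83; payment $113.00; balance $344.83
Installment 9: opening $344.83; interest $3.79 → $348.62; payment $113.00; balance $235.62
Installment 10: opening $235.62; interest $2.59 → $238.21; payment $113.00; balance $125.21
Installment 11: opening $125.21; interest $1.37 → $126.58; payment $113.00; balance $13.58
Installment 12: opening $13.58; interest $0.14 → $13.72; payment $13.72; balance $0.00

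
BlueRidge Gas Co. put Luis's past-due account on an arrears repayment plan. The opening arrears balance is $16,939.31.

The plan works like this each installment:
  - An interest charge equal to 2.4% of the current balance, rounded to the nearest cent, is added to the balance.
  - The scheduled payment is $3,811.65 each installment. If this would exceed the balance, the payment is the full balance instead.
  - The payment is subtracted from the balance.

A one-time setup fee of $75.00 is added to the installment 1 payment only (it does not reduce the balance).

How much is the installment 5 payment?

$2,888.35

# | Opening | Interest | Payment | Fee | End bal
1 | $16,939.31 | $406.54 | $3,811.65 | $75.00 | $13,534.20
2 | $13,534.20 | $324.82 | $3,811.65 | — | $10,047.37
3 | $10,047.37 | $241.14 | $3,811.65 | — | $6,476.86
4 | $6,476.86 | $155.44 | $3,811.65 | — | $2,820.65
5 | $2,820.65 | $67.70 | $2,888.35 | — | $0.00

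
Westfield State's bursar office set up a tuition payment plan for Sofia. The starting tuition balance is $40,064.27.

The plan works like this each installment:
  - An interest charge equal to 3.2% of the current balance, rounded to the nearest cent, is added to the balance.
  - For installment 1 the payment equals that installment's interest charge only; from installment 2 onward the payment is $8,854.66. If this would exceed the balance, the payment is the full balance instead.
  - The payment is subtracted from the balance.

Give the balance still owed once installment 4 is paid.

Installment 1: opening $40,064.27; interest $1,282.06 → $41,346.33; payment $1,282.06; balance $40,064.27
Installment 2: opening $40,064.27; interest $1,282.06 → $41,346.33; payment $8,854.66; balance $32,491.67
Installment 3: opening $32,491.67; interest $1,039.73 → $33,531.40; payment $8,854.66; balance $24,676.74
Installment 4: opening $24,676.74; interest $789.66 → $25,466.40; payment $8,854.66; balance $16,611.74

$16,611.74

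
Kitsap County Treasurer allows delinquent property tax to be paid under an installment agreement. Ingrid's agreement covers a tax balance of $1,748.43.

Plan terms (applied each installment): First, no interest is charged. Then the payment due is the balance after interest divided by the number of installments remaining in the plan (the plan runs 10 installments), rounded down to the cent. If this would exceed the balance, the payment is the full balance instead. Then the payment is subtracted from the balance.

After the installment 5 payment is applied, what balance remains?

$874.23

Installment 1: $1,748.43 − $174.84 → $1,573.59
Installment 2: $1,573.59 − $174.84 → $1,398.75
Installment 3: $1,398.75 − $174.84 → $1,223.91
Installment 4: $1,223.91 − $174.84 → $1,049.07
Installment 5: $1,049.07 − $174.84 → $874.23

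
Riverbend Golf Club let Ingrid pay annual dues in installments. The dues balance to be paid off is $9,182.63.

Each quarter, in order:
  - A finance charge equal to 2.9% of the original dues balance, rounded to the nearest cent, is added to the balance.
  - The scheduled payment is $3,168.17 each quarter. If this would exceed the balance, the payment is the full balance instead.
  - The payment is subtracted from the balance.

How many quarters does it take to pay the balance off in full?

Quarter 1: opening $9,182.63; interest $266.30 → $9,448.93; payment $3,168.17; balance $6,280.76
Quarter 2: opening $6,280.76; interest $266.30 → $6,547.06; payment $3,168.17; balance $3,378.89
Quarter 3: opening $3,378.89; interest $266.30 → $3,645.19; payment $3,168.17; balance $477.02
Quarter 4: opening $477.02; interest $266.30 → $743.32; payment $743.32; balance $0.00
Balance reaches $0.00 in quarter 4.

4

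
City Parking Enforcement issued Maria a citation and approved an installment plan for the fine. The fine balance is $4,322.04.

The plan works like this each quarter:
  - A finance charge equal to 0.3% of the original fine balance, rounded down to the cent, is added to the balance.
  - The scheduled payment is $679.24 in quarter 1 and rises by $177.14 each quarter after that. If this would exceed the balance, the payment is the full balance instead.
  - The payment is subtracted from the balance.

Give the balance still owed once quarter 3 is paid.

$1,791.78

Quarter 1: opening $4,322.04; interest $12.96 → $4,335.00; payment $679.24; balance $3,655.76
Quarter 2: opening $3,655.76; interest $12.96 → $3,668.72; payment $856.38; balance $2,812.34
Quarter 3: opening $2,812.34; interest $12.96 → $2,825.30; payment $1,033.52; balance $1,791.78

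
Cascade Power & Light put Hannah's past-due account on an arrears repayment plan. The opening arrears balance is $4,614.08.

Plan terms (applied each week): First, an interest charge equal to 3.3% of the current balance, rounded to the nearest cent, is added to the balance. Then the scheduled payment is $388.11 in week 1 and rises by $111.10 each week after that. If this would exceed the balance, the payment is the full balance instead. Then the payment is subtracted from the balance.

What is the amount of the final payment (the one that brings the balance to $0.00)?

Week 1: $4,614.08 +$152.26 interest = $4,766.34; pay $388.11 → $4,378.23
Week 2: $4,378.23 +$144.48 interest = $4,522.71; pay $499.21 → $4,023.50
Week 3: $4,023.50 +$132.78 interest = $4,156.28; pay $610.31 → $3,545.97
Week 4: $3,545.97 +$117.02 interest = $3,662.99; pay $721.41 → $2,941.58
Week 5: $2,941.58 +$97.07 interest = $3,038.65; pay $832.51 → $2,206.14
Week 6: $2,206.14 +$72.80 interest = $2,278.94; pay $943.61 → $1,335.33
Week 7: $1,335.33 +$44.07 interest = $1,379.40; pay $1,054.71 → $324.69
Week 8: $324.69 +$10.71 interest = $335.40; pay $335.40 → $0.00

$335.40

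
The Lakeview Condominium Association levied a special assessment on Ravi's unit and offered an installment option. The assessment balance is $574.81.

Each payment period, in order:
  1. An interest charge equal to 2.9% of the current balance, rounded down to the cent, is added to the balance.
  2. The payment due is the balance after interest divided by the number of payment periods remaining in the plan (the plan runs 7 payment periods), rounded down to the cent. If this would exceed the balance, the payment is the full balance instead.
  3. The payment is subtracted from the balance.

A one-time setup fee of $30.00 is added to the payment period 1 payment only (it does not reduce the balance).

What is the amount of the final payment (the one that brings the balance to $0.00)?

Payment period 1: opening $574.81; interest $16.66 → $591.47; payment $84.49 (+ $30.00 fee); balance $506.98
Payment period 2: opening $506.98; interest $14.70 → $521.68; payment $86.94; balance $434.74
Payment period 3: opening $434.74; interest $12.60 → $447.34; payment $89.46; balance $357.88
Payment period 4: opening $357.88; interest $10.37 → $368.25; payment $92.06; balance $276.19
Payment period 5: opening $276.19; interest $8.00 → $284.19; payment $94.73; balance $189.46
Payment period 6: opening $189.46; interest $5.49 → $194.95; payment $97.47; balance $97.48
Payment period 7: opening $97.48; interest $2.82 → $100.30; payment $100.30; balance $0.00

$100.30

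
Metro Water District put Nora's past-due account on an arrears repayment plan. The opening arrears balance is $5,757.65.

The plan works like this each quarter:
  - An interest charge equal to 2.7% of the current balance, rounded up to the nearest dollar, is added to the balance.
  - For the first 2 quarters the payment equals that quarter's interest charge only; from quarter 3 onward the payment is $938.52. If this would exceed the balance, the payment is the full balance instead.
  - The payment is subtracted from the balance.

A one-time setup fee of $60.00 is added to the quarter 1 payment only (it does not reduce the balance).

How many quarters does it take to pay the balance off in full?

9

Quarter 1: opening $5,757.65; interest $156.00 → $5,913.65; payment $156.00 (+ $60.00 fee); balance $5,757.65
Quarter 2: opening $5,757.65; interest $156.00 → $5,913.65; payment $156.00; balance $5,757.65
Quarter 3: opening $5,757.65; interest $156.00 → $5,913.65; payment $938.52; balance $4,975.13
Quarter 4: opening $4,975.13; interest $135.00 → $5,110.13; payment $938.52; balance $4,171.61
Quarter 5: opening $4,171.61; interest $113.00 → $4,284.61; payment $938.52; balance $3,346.09
Quarter 6: opening $3,346.09; interest $91.00 → $3,437.09; payment $938.52; balance $2,498.57
Quarter 7: opening $2,498.57; interest $68.00 → $2,566.57; payment $938.52; balance $1,628.05
Quarter 8: opening $1,628.05; interest $44.00 → $1,672.05; payment $938.52; balance $733.53
Quarter 9: opening $733.53; interest $20.00 → $753.53; payment $753.53; balance $0.00
Balance reaches $0.00 in quarter 9.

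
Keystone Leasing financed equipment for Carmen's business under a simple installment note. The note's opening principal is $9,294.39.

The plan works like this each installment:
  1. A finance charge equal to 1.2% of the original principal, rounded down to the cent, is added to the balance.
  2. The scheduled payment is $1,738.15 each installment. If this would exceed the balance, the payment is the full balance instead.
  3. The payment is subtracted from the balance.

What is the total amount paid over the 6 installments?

$9,963.57

Installment 1: opening $9,294.39; interest $111.53 → $9,405.92; payment $1,738.15; balance $7,667.77
Installment 2: opening $7,667.77; interest $111.53 → $7,779.30; payment $1,738.15; balance $6,041.15
Installment 3: opening $6,041.15; interest $111.53 → $6,152.68; payment $1,738.15; balance $4,414.53
Installment 4: opening $4,414.53; interest $111.53 → $4,526.06; payment $1,738.15; balance $2,787.91
Installment 5: opening $2,787.91; interest $111.53 → $2,899.44; payment $1,738.15; balance $1,161.29
Installment 6: opening $1,161.29; interest $111.53 → $1,272.82; payment $1,272.82; balance $0.00
Total paid: $9,963.57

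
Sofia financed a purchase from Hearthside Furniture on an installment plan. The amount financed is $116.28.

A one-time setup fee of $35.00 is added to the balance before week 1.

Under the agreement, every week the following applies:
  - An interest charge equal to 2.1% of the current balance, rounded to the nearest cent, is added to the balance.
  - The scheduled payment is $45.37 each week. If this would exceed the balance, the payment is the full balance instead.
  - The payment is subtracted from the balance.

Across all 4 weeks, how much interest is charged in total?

$7.32

Week 1: $151.28 +$3.18 interest = $154.46; pay $45.37 → $109.09
Week 2: $109.09 +$2.29 interest = $111.38; pay $45.37 → $66.01
Week 3: $66.01 +$1.39 interest = $67.40; pay $45.37 → $22.03
Week 4: $22.03 +$0.46 interest = $22.49; pay $22.49 → $0.00
Total interest: $3.18 + $2.29 + $1.39 + $0.46 = $7.32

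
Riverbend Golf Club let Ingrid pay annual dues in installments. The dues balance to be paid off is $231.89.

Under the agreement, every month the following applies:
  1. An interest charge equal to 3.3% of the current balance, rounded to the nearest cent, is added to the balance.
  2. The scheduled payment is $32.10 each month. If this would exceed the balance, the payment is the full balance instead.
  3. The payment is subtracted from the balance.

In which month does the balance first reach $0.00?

Month 1: $231.89 +$7.65 interest = $239.54; pay $32.10 → $207.44
Month 2: $207.44 +$6.85 interest = $214.29; pay $32.10 → $182.19
Month 3: $182.19 +$6.01 interest = $188.20; pay $32.10 → $156.10
Month 4: $156.10 +$5.15 interest = $161.25; pay $32.10 → $129.15
Month 5: $129.15 +$4.26 interest = $133.41; pay $32.10 → $101.31
Month 6: $101.31 +$3.34 interest = $104.65; pay $32.10 → $72.55
Month 7: $72.55 +$2.39 interest = $74.94; pay $32.10 → $42.84
Month 8: $42.84 +$1.41 interest = $44.25; pay $32.10 → $12.15
Month 9: $12.15 +$0.40 interest = $12.55; pay $12.55 → $0.00
Balance reaches $0.00 in month 9.

9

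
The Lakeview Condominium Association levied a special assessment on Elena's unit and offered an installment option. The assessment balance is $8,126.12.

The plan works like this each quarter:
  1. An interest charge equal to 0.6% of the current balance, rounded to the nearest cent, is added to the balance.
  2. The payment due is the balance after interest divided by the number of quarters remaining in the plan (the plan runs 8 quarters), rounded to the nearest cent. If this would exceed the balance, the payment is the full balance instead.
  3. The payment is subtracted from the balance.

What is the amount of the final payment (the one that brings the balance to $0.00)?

# | Opening | Interest | Payment | End bal
1 | $8,126.12 | $48.76 | $1,021.86 | $7,153.02
2 | $7,153.02 | $42.92 | $1,027.99 | $6,167.95
3 | $6,167.95 | $37.01 | $1,034.16 | $5,170.80
4 | $5,170.80 | $31.02 | $1,040.36 | $4,161.46
5 | $4,161.46 | $24.97 | $1,046.61 | $3,139.82
6 | $3,139.82 | $18.84 | $1,052.89 | $2,105.77
7 | $2,105.77 | $12.63 | $1,059.20 | $1,059.20
8 | $1,059.20 | $6.36 | $1,065.56 | $0.00

$1,065.56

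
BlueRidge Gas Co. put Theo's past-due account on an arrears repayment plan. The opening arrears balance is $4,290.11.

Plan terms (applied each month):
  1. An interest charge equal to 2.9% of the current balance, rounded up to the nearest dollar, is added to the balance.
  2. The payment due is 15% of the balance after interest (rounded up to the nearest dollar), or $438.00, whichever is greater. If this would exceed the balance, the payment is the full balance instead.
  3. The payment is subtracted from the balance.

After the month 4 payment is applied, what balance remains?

Month 1: $4,290.11 +$125.00 interest = $4,415.11; pay $663.00 → $3,752.11
Month 2: $3,752.11 +$109.00 interest = $3,861.11; pay $580.00 → $3,281.11
Month 3: $3,281.11 +$96.00 interest = $3,377.11; pay $507.00 → $2,870.11
Month 4: $2,870.11 +$84.00 interest = $2,954.11; pay $444.00 → $2,510.11

$2,510.11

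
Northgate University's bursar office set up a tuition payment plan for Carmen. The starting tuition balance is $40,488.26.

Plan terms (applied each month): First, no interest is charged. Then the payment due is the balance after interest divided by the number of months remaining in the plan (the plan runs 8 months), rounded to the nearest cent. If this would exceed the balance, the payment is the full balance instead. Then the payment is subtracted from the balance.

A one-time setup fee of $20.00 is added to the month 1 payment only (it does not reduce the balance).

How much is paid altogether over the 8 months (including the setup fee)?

Month 1: opening $40,488.26; payment $5,061.03 (+ $20.00 fee); balance $35,427.23
Month 2: opening $35,427.23; payment $5,061.03; balance $30,366.20
Month 3: opening $30,366.20; payment $5,061.03; balance $25,305.17
Month 4: opening $25,305.17; payment $5,061.03; balance $20,244.14
Month 5: opening $20,244.14; payment $5,061.04; balance $15,183.10
Month 6: opening $15,183.10; payment $5,061.03; balance $10,122.07
Month 7: opening $10,122.07; payment $5,061.04; balance $5,061.03
Month 8: opening $5,061.03; payment $5,061.03; balance $0.00
Total paid: $40,508.26

$40,508.26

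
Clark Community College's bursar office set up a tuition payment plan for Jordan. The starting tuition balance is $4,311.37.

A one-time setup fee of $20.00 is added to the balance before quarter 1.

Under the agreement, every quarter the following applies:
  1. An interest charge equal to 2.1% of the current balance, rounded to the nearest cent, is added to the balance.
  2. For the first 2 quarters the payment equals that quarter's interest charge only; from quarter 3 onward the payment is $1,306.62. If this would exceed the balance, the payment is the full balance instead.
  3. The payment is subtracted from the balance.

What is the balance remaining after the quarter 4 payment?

$1,874.52

Quarter 1: opening $4,331.37; interest $90.96 → $4,422.33; payment $90.96; balance $4,331.37
Quarter 2: opening $4,331.37; interest $90.96 → $4,422.33; payment $90.96; balance $4,331.37
Quarter 3: opening $4,331.37; interest $90.96 → $4,422.33; payment $1,306.62; balance $3,115.71
Quarter 4: opening $3,115.71; interest $65.43 → $3,181.14; payment $1,306.62; balance $1,874.52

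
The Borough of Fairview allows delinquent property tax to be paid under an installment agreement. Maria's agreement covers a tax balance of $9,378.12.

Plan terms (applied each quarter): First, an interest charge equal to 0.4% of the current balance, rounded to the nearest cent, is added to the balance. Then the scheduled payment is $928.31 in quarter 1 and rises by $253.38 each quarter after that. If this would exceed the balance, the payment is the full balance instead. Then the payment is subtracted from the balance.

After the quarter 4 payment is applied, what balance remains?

$4,269.16

Quarter 1: opening $9,378.12; interest $37.51 → $9,415.63; payment $928.31; balance $8,487.32
Quarter 2: opening $8,487.32; interest $33.95 → $8,521.27; payment $1,181.69; balance $7,339.58
Quarter 3: opening $7,339.58; interest $29.36 → $7,368.94; payment $1,435.07; balance $5,933.87
Quarter 4: opening $5,933.87; interest $23.74 → $5,957.61; payment $1,688.45; balance $4,269.16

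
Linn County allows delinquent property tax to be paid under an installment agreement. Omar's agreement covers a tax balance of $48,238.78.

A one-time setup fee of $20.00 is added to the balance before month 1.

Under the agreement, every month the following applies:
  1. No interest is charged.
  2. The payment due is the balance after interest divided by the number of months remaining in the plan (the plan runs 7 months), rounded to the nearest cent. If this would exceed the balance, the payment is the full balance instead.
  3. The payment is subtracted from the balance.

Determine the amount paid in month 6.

Month 1: opening $48,258.78; payment $6,894.11; balance $41,364.67
Month 2: opening $41,364.67; payment $6,894.11; balance $34,470.56
Month 3: opening $34,470.56; payment $6,894.11; balance $27,576.45
Month 4: opening $27,576.45; payment $6,894.11; balance $20,682.34
Month 5: opening $20,682.34; payment $6,894.11; balance $13,788.23
Month 6: opening $13,788.23; payment $6,894.12; balance $6,894.11

$6,894.12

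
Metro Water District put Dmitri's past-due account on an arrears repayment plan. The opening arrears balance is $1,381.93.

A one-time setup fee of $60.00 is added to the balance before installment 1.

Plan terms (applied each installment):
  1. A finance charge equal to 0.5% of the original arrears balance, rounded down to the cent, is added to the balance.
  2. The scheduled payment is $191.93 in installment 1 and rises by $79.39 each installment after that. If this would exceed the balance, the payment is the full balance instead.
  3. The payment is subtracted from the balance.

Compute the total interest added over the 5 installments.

$34.50

Installment 1: opening $1,441.93; interest $6.90 → $1,448.83; payment $191.93; balance $1,256.90
Installment 2: opening $1,256.90; interest $6.90 → $1,263.80; payment $271.32; balance $992.48
Installment 3: opening $992.48; interest $6.90 → $999.38; payment $350.71; balance $648.67
Installment 4: opening $648.67; interest $6.90 → $655.57; payment $430.10; balance $225.47
Installment 5: opening $225.47; interest $6.90 → $232.37; payment $232.37; balance $0.00
Total interest: $6.90 + $6.90 + $6.90 + $6.90 + $6.90 = $34.50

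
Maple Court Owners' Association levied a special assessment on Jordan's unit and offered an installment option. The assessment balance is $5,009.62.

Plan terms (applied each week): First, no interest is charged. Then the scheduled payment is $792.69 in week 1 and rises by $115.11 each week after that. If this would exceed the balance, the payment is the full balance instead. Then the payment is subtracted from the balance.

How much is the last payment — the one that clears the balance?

Week 1: opening $5,009.62; payment $792.69; balance $4,216.93
Week 2: opening $4,216.93; payment $907.80; balance $3,309.13
Week 3: opening $3,309.13; payment $1,022.91; balance $2,286.22
Week 4: opening $2,286.22; payment $1,138.02; balance $1,148.20
Week 5: opening $1,148.20; payment $1,148.20; balance $0.00

$1,148.20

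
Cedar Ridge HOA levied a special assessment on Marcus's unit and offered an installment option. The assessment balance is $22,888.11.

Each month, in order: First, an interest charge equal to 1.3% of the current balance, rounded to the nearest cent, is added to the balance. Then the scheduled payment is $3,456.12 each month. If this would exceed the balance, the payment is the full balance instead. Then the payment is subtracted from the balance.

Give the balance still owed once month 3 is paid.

$13,288.67

# | Opening | Interest | Payment | End bal
1 | $22,888.11 | $297.55 | $3,456.12 | $19,729.54
2 | $19,729.54 | $256.48 | $3,456.12 | $16,529.90
3 | $16,529.90 | $214.89 | $3,456.12 | $13,288.67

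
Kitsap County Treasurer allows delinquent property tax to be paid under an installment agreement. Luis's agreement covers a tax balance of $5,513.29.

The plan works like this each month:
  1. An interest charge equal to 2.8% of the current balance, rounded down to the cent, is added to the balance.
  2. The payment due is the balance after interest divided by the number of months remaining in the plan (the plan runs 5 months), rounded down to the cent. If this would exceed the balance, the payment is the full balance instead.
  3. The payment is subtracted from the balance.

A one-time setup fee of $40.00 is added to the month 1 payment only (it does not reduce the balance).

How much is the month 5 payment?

$1,265.92

Month 1: $5,513.29 +$154.37 interest = $5,667.66; pay $1,133.53 (+ $40.00 fee) → $4,534.13
Month 2: $4,534.13 +$126.95 interest = $4,661.08; pay $1,165.27 → $3,495.81
Month 3: $3,495.81 +$97.88 interest = $3,593.69; pay $1,197.89 → $2,395.80
Month 4: $2,395.80 +$67.08 interest = $2,462.88; pay $1,231.44 → $1,231.44
Month 5: $1,231.44 +$34.48 interest = $1,265.92; pay $1,265.92 → $0.00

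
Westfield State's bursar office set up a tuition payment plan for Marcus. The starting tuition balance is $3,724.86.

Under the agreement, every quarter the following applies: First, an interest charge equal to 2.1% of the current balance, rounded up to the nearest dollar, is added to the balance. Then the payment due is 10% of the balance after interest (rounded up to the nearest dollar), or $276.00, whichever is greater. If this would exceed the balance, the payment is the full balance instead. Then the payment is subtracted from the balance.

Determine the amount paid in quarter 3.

$322.00

Quarter 1: opening $3,724.86; interest $79.00 → $3,803.86; payment $381.00; balance $3,422.86
Quarter 2: opening $3,422.86; interest $72.00 → $3,494.86; payment $350.00; balance $3,144.86
Quarter 3: opening $3,144.86; interest $67.00 → $3,211.86; payment $322.00; balance $2,889.86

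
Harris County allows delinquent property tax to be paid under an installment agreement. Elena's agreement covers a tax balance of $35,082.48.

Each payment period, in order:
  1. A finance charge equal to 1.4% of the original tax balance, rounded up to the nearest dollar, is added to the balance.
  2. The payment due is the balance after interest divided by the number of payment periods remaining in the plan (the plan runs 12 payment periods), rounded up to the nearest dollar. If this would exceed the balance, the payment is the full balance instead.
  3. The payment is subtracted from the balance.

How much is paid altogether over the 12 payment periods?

$40,986.48

# | Opening | Interest | Payment | End bal
1 | $35,082.48 | $492.00 | $2,965.00 | $32,609.48
2 | $32,609.48 | $492.00 | $3,010.00 | $30,091.48
3 | $30,091.48 | $492.00 | $3,059.00 | $27,524.48
4 | $27,524.48 | $492.00 | $3,113.00 | $24,903.48
5 | $24,903.48 | $492.00 | $3,175.00 | $22,220.48
6 | $22,220.48 | $492.00 | $3,245.00 | $19,467.48
7 | $19,467.48 | $492.00 | $3,327.00 | $16,632.48
8 | $16,632.48 | $492.00 | $3,425.00 | $13,699.48
9 | $13,699.48 | $492.00 | $3,548.00 | $10,643.48
10 | $10,643.48 | $492.00 | $3,712.00 | $7,423.48
11 | $7,423.48 | $492.00 | $3,958.00 | $3,957.48
12 | $3,957.48 | $492.00 | $4,449.48 | $0.00
Total paid: $40,986.48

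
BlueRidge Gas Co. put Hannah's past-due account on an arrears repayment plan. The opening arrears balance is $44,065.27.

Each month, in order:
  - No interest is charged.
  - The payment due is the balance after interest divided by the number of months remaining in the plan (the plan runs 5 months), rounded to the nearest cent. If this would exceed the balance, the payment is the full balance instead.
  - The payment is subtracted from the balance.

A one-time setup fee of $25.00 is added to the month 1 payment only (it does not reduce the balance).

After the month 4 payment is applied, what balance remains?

$8,813.05

# | Opening | Payment | Fee | End bal
1 | $44,065.27 | $8,813.05 | $25.00 | $35,252.22
2 | $35,252.22 | $8,813.06 | — | $26,439.16
3 | $26,439.16 | $8,813.05 | — | $17,626.11
4 | $17,626.11 | $8,813.06 | — | $8,813.05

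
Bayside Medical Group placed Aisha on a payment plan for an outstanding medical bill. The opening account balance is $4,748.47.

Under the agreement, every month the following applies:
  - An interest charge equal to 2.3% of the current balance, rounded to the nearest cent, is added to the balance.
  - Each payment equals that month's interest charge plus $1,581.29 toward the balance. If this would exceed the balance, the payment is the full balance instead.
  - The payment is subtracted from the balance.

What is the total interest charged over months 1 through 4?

Month 1: opening $4,748.47; interest $109.21 → $4,857.68; payment $1,690.50; balance $3,167.18
Month 2: opening $3,167.18; interest $72.85 → $3,240.03; payment $1,654.14; balance $1,585.89
Month 3: opening $1,585.89; interest $36.48 → $1,622.37; payment $1,617.77; balance $4.60
Month 4: opening $4.60; interest $0.11 → $4.71; payment $4.71; balance $0.00
Total interest: $109.21 + $72.85 + $36.48 + $0.11 = $218.65

$218.65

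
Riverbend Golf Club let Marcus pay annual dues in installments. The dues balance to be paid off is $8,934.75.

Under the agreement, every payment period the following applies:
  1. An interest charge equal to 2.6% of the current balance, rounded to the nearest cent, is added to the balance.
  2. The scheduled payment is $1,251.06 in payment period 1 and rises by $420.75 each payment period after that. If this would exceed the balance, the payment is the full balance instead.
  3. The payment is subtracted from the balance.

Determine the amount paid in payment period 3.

Payment period 1: $8,934.75 +$232.30 interest = $9,167.05; pay $1,251.06 → $7,915.99
Payment period 2: $7,915.99 +$205.82 interest = $8,121.81; pay $1,671.81 → $6,450.00
Payment period 3: $6,450.00 +$167.70 interest = $6,617.70; pay $2,092.56 → $4,525.14

$2,092.56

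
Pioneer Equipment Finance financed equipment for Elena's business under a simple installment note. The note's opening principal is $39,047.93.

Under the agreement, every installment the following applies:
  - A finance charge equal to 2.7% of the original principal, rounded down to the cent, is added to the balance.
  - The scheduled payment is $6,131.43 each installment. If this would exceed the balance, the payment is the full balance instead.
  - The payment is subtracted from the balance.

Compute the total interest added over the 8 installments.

Installment 1: $39,047.93 +$1,054.29 interest = $40,102.22; pay $6,131.43 → $33,970.79
Installment 2: $33,970.79 +$1,054.29 interest = $35,025.08; pay $6,131.43 → $28,893.65
Installment 3: $28,893.65 +$1,054.29 interest = $29,947.94; pay $6,131.43 → $23,816.51
Installment 4: $23,816.51 +$1,054.29 interest = $24,870.80; pay $6,131.43 → $18,739.37
Installment 5: $18,739.37 +$1,054.29 interest = $19,793.66; pay $6,131.43 → $13,662.23
Installment 6: $13,662.23 +$1,054.29 interest = $14,716.52; pay $6,131.43 → $8,585.09
Installment 7: $8,585.09 +$1,054.29 interest = $9,639.38; pay $6,131.43 → $3,507.95
Installment 8: $3,507.95 +$1,054.29 interest = $4,562.24; pay $4,562.24 → $0.00
Total interest: $1,054.29 + $1,054.29 + $1,054.29 + $1,054.29 + $1,054.29 + $1,054.29 + $1,054.29 + $1,054.29 = $8,434.32

$8,434.32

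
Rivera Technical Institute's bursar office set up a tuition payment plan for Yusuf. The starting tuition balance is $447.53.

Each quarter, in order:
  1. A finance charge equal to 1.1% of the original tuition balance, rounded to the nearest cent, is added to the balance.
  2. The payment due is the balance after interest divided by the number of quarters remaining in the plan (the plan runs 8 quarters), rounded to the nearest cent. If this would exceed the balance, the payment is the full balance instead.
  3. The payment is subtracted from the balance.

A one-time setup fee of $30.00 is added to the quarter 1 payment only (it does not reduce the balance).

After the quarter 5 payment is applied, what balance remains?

$180.88

Quarter 1: $447.53 +$4.92 interest = $452.45; pay $56.56 (+ $30.00 fee) → $395.89
Quarter 2: $395.89 +$4.92 interest = $400.81; pay $57.26 → $343.55
Quarter 3: $343.55 +$4.92 interest = $348.47; pay $58.08 → $290.39
Quarter 4: $290.39 +$4.92 interest = $295.31; pay $59.06 → $236.25
Quarter 5: $236.25 +$4.92 interest = $241.17; pay $60.29 → $180.88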